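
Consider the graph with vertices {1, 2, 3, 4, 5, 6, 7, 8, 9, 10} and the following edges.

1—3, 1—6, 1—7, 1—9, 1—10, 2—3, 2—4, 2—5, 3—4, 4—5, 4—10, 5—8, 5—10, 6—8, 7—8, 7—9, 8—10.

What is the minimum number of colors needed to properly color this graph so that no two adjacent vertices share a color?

2, 3, 4 are mutually adjacent, so at least 3 colors are needed.
3 colors suffice: 1=red, 2=blue, 3=green, 4=red, 5=green, 6=blue, 7=blue, 8=red, 9=green, 10=blue. Each edge has distinct colors on its endpoints.

3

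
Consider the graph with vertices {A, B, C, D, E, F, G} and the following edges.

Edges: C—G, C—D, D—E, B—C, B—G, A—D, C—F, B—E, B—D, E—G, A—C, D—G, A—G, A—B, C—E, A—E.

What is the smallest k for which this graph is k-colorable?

6

A, B, C, D, E, G form a clique, so at least 6 colors are needed.
A valid assignment using 6 colors: A=3, B=5, C=1, D=2, E=6, F=2, G=4. No two adjacent vertices share a color.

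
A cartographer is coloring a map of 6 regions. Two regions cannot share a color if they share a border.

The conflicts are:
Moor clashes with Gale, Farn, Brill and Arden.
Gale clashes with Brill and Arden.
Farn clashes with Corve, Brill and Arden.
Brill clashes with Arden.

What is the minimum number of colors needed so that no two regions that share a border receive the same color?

4

Moor, Gale, Brill, Arden all conflict with each other, so at least 4 colors are needed.
A valid assignment using 4 colors: Moor=4, Gale=3, Farn=3, Corve=1, Brill=2, Arden=1. Every pair that conflicts lands in different colors.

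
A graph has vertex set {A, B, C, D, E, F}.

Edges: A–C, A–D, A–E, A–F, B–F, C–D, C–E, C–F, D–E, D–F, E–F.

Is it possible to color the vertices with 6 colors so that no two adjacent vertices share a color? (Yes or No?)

The chromatic number is 5. A, C, D, E, F are mutually adjacent (a clique of size 5), so at least 5 colors are needed.
5 colors suffice: color red → {F}; color blue → {B, D}; color green → {E}; color yellow → {C}; color purple → {A}.
Since 6 ≥ 5, a proper 6-coloring certainly exists.

Yes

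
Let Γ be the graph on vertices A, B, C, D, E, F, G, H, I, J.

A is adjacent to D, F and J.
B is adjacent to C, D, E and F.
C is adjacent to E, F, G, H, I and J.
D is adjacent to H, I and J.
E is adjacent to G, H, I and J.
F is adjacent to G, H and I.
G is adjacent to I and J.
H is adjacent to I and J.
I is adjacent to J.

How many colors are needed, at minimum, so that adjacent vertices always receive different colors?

5

C, E, G, I, J are pairwise adjacent (a clique of size 5), so at least 5 colors are needed.
5 colors suffice: color 1 → {F, J}; color 2 → {C, D}; color 3 → {A, B, I}; color 4 → {G, H}; color 5 → {E}. Every edge joins two different colors.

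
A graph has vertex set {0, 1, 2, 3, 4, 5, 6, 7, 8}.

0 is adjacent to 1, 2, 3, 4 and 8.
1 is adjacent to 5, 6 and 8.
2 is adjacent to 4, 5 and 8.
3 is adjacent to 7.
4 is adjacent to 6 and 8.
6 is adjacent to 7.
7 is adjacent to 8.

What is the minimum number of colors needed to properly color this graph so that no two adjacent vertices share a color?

0, 2, 4, 8 are pairwise adjacent (a clique of size 4), so at least 4 colors are needed.
One proper 4-coloring: 0=blue, 1=green, 2=yellow, 3=red, 4=green, 5=red, 6=red, 7=blue, 8=red. Every edge joins two different colors.

4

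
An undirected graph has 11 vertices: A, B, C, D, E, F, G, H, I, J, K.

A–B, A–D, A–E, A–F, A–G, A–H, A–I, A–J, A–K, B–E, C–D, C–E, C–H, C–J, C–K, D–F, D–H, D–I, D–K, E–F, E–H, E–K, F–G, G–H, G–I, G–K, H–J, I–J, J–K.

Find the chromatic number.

A, F, G form a triangle, so at least 3 colors are needed.
One proper 3-coloring: A=red, B=blue, C=red, D=green, E=green, F=blue, G=green, H=blue, I=blue, J=green, K=blue. No two adjacent vertices share a color.

3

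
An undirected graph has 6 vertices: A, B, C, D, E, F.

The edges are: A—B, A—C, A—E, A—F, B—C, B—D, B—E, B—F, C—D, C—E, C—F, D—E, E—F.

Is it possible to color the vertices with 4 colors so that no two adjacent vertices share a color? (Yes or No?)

A, B, C, E, F form a clique, so at least 5 colors are needed.
So 4 colors are not enough.

No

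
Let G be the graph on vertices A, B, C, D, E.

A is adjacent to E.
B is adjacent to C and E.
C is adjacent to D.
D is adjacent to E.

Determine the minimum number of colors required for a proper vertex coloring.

B and E are adjacent, so at least 2 colors are needed.
2 colors suffice: A=blue, B=blue, C=red, D=blue, E=red. Each edge has distinct colors on its endpoints.

2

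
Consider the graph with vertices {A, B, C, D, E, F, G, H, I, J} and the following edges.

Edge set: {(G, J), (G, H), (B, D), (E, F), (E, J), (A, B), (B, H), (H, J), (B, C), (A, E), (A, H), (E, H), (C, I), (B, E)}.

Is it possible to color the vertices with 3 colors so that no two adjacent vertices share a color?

A, B, E, H form a clique, so at least 4 colors are needed.
So 3 colors are not enough.

No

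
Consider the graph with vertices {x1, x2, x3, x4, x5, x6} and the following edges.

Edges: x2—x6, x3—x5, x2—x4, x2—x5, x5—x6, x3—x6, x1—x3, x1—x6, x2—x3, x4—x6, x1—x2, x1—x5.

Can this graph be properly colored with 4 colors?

No

x1, x2, x3, x5, x6 form a clique, so at least 5 colors are needed.
So 4 colors are not enough.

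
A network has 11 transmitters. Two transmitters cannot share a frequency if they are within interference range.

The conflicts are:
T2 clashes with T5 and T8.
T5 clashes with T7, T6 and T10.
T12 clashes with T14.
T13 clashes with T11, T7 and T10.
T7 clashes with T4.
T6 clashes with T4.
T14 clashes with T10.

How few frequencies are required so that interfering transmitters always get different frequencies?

2

T12 and T14 conflict, so at least 2 frequencies are needed.
2 frequencies suffice: frequency 1 → {T5, T8, T13, T14, T4}; frequency 2 → {T2, T12, T11, T7, T6, T10}. Each listed conflict is separated.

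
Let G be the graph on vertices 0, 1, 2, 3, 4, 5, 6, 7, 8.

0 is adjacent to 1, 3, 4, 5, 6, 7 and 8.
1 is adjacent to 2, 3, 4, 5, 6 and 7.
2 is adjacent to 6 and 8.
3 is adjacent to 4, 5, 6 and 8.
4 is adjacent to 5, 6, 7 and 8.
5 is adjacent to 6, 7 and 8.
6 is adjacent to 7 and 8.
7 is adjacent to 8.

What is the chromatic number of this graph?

0, 1, 4, 5, 6, 7 are pairwise adjacent (a clique of size 6), so at least 6 colors are needed.
One proper 6-coloring: 0=yellow, 1=green, 2=blue, 3=orange, 4=blue, 5=purple, 6=red, 7=orange, 8=green. Every edge joins two different colors.

6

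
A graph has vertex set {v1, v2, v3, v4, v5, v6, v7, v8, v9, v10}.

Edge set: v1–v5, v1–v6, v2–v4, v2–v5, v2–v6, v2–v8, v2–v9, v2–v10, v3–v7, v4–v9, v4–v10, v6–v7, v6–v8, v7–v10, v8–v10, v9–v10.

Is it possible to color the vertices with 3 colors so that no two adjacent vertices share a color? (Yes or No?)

No

v2, v4, v9, v10 form a clique, so at least 4 colors are needed.
So 3 colors are not enough.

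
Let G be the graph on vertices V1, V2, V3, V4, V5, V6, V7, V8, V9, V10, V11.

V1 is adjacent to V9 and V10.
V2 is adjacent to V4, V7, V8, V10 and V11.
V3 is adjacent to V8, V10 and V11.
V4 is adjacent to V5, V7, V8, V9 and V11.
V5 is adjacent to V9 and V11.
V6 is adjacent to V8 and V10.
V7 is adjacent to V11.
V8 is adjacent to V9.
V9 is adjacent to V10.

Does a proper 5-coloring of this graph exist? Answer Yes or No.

Yes

The chromatic number is 4. V2, V4, V7, V11 are pairwise adjacent (a clique of size 4), so at least 4 colors are needed.
4 colors suffice: color red → {V4, V10}; color blue → {V2, V3, V6, V9}; color green → {V1, V8, V11}; color yellow → {V5, V7}.
Since 5 ≥ 4, a proper 5-coloring certainly exists.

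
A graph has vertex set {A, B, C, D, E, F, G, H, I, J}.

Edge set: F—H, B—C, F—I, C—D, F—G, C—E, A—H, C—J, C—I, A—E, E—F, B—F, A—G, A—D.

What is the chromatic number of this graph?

2

C and I are adjacent, so at least 2 colors are needed.
2 colors suffice: color 1 → {A, C, F}; color 2 → {B, D, E, G, H, I, J}. No two adjacent vertices share a color.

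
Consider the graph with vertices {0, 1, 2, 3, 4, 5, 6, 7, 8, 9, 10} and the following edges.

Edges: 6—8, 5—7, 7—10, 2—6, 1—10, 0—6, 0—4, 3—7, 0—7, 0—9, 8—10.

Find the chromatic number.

3

The cycle 0-6-8-10-7-0 has odd length 5, so it cannot be 2-colored; at least 3 colors are needed.
One proper 3-coloring: 0=red, 1=blue, 2=red, 3=red, 4=blue, 5=red, 6=blue, 7=blue, 8=green, 9=blue, 10=red. No two adjacent vertices share a color.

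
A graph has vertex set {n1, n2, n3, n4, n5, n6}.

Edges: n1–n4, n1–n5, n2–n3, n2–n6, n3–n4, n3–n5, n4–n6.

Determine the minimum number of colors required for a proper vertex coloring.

n1 and n4 are adjacent, so at least 2 colors are needed.
2 colors suffice: n1=2, n2=1, n3=2, n4=1, n5=1, n6=2. No two adjacent vertices share a color.

2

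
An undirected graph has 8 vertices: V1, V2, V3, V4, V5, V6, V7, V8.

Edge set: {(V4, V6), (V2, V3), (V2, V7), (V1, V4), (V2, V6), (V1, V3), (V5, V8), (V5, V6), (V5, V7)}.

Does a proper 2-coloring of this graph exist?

No

The cycle V1-V4-V6-V2-V3-V1 has odd length 5, so it cannot be 2-colored; at least 3 colors are needed.
So 2 colors are not enough.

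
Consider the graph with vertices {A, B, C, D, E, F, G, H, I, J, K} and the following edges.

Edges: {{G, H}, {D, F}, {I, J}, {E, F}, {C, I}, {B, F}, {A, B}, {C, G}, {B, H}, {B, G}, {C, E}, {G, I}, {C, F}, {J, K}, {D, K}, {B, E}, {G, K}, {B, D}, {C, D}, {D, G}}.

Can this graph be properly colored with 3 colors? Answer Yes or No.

The chromatic number is 3. C, G, I are mutually adjacent, so at least 3 colors are needed.
3 colors suffice: color red → {A, F, G, J}; color blue → {B, C, K}; color green → {D, E, H, I}.
That is already a proper 3-coloring.

Yes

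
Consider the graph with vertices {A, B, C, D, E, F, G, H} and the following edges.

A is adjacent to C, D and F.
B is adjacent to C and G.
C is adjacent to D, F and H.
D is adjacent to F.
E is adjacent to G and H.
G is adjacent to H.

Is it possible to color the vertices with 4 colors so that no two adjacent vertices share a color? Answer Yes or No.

The chromatic number is 4. A, C, D, F are mutually adjacent (a clique of size 4), so at least 4 colors are needed.
One proper 4-coloring: A=4, B=2, C=1, D=2, E=3, F=3, G=1, H=2.
That is already a proper 4-coloring.

Yes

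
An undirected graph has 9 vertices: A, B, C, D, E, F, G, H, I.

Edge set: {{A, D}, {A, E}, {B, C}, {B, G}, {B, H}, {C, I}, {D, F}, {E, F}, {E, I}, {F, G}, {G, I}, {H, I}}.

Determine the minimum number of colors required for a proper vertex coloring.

D and F are adjacent, so at least 2 colors are needed.
A valid assignment using 2 colors: A=1, B=1, C=2, D=2, E=2, F=1, G=2, H=2, I=1. Each edge has distinct colors on its endpoints.

2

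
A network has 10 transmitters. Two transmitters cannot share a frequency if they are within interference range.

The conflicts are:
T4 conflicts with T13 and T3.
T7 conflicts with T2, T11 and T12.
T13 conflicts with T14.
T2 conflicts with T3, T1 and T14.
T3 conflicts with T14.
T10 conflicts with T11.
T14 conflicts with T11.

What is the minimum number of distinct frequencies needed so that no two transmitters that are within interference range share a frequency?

3

T2, T3, T14 are mutually in conflict, so at least 3 frequencies are needed.
3 frequencies suffice: frequency 1 → {T13, T2, T11, T12}; frequency 2 → {T4, T7, T10, T1, T14}; frequency 3 → {T3}. Each listed conflict is separated.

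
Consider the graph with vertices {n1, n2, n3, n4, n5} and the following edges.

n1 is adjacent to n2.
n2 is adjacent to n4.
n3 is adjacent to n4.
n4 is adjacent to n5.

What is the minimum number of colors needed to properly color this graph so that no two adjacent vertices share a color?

2

n4 and n5 are adjacent, so at least 2 colors are needed.
2 colors suffice: n1=1, n2=2, n3=2, n4=1, n5=2. Every edge joins two different colors.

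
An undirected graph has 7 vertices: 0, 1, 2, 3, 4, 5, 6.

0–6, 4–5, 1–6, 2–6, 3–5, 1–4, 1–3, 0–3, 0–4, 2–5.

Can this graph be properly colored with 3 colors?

Yes

The chromatic number is 3. The cycle 1-6-2-5-3-1 has odd length 5, so it cannot be 2-colored; at least 3 colors are needed.
One proper 3-coloring: 0=green, 1=green, 2=blue, 3=blue, 4=blue, 5=red, 6=red.
That is already a proper 3-coloring.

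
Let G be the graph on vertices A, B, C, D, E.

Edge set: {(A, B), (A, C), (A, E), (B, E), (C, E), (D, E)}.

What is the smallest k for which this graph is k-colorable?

3

A, B, E are mutually adjacent, so at least 3 colors are needed.
3 colors suffice: color 1 → {E}; color 2 → {A, D}; color 3 → {B, C}. No two adjacent vertices share a color.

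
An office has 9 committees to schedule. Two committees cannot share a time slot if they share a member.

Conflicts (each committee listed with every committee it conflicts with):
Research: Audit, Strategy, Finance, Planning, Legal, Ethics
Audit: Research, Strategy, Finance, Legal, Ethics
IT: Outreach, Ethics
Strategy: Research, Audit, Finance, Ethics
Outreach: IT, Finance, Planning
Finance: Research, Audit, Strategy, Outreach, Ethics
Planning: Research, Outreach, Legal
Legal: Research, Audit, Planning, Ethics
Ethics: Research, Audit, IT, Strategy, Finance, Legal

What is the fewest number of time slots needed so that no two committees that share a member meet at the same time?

Research, Audit, Strategy, Finance, Ethics are mutually in conflict, so at least 5 time slots are needed.
5 time slots suffice: time slot 1 → {Research, Outreach}; time slot 2 → {Planning, Ethics}; time slot 3 → {IT, Finance, Legal}; time slot 4 → {Audit}; time slot 5 → {Strategy}. No two conflicting committees share a time slot.

5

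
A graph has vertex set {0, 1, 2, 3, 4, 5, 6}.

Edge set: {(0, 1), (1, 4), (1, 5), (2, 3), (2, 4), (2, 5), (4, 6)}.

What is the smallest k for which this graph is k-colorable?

0 and 1 are adjacent, so at least 2 colors are needed.
One proper 2-coloring: 0=b, 1=a, 2=a, 3=b, 4=b, 5=b, 6=a. Each edge has distinct colors on its endpoints.

2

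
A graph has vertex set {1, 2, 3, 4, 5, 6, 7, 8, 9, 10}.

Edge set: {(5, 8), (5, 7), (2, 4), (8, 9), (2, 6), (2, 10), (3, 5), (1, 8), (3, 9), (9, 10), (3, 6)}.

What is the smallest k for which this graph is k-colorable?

3

The cycle 6-2-10-9-3-6 has odd length 5, so it cannot be 2-colored; at least 3 colors are needed.
3 colors suffice: 1=blue, 2=red, 3=red, 4=blue, 5=blue, 6=blue, 7=red, 8=red, 9=blue, 10=green. Each edge has distinct colors on its endpoints.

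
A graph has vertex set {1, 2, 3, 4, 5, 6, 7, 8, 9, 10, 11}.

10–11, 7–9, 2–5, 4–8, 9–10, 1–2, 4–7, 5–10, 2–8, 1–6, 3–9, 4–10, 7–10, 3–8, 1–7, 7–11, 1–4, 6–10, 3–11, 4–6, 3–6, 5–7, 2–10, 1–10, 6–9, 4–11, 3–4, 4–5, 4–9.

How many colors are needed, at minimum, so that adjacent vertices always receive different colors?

4

1, 4, 6, 10 are pairwise adjacent (a clique of size 4), so at least 4 colors are needed.
A valid assignment using 4 colors: 1=yellow, 2=red, 3=blue, 4=red, 5=yellow, 6=green, 7=green, 8=green, 9=yellow, 10=blue, 11=yellow. Every edge joins two different colors.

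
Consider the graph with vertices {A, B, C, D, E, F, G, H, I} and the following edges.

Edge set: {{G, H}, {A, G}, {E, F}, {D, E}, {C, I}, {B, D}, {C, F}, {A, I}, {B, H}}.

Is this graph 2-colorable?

No

The cycle E-F-C-I-A-G-H-B-D-E has odd length 9, so it cannot be 2-colored; at least 3 colors are needed.
So 2 colors are not enough.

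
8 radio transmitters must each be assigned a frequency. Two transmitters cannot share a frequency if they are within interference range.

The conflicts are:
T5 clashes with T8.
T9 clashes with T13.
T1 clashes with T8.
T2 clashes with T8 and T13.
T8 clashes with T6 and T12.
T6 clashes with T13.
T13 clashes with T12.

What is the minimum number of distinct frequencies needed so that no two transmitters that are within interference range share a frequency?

T9 and T13 conflict, so at least 2 frequencies are needed.
A valid assignment using 2 frequencies: T5=2, T9=2, T1=2, T2=2, T8=1, T6=2, T13=1, T12=2. No two conflicting transmitters share a frequency.

2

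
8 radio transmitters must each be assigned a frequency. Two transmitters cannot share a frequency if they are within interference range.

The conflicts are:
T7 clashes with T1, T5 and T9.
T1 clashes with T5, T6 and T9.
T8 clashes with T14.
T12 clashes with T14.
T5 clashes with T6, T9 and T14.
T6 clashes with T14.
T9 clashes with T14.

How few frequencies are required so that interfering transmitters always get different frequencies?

T7, T1, T5, T9 all conflict with each other, so at least 4 frequencies are needed.
Using 4 frequencies: T7=4, T1=1, T8=2, T12=2, T5=2, T6=3, T9=3, T14=1. Each listed conflict is separated.

4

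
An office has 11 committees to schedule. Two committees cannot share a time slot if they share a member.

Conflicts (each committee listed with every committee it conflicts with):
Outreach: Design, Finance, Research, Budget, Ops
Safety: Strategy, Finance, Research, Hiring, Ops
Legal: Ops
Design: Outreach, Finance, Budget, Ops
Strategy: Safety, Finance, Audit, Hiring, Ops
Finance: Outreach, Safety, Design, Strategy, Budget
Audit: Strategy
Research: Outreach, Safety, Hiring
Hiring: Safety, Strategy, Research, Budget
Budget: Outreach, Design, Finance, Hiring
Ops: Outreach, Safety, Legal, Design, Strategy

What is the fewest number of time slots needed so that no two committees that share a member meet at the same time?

Outreach, Design, Finance, Budget are mutually in conflict, so at least 4 time slots are needed.
4 time slots suffice: time slot 1 → {Finance, Audit, Hiring, Ops}; time slot 2 → {Outreach, Safety, Legal}; time slot 3 → {Design, Strategy, Research}; time slot 4 → {Budget}. Every pair that conflicts lands in different time slots.

4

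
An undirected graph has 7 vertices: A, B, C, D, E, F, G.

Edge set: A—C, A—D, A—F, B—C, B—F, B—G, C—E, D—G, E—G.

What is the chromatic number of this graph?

3

The cycle G-D-A-C-E-G has odd length 5, so it cannot be 2-colored; at least 3 colors are needed.
3 colors suffice: color red → {A, G}; color blue → {C, D, F}; color green → {B, E}. Each edge has distinct colors on its endpoints.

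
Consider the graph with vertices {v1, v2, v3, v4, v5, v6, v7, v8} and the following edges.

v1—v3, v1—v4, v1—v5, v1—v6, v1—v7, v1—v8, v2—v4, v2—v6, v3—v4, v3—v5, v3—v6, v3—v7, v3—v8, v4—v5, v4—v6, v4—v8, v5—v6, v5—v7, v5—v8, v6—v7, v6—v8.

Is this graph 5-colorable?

v1, v3, v4, v5, v6, v8 are mutually adjacent (a clique of size 6), so at least 6 colors are needed.
So 5 colors are not enough.

No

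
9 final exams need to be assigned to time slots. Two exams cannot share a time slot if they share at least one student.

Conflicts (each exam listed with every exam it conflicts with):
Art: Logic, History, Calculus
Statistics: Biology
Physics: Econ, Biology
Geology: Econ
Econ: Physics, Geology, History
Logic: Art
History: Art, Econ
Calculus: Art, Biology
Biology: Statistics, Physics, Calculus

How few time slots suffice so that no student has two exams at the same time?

2

Statistics and Biology conflict, so at least 2 time slots are needed.
A valid assignment using 2 time slots: Art=1, Statistics=2, Physics=2, Geology=2, Econ=1, Logic=2, History=2, Calculus=2, Biology=1. Every pair that conflicts lands in different time slots.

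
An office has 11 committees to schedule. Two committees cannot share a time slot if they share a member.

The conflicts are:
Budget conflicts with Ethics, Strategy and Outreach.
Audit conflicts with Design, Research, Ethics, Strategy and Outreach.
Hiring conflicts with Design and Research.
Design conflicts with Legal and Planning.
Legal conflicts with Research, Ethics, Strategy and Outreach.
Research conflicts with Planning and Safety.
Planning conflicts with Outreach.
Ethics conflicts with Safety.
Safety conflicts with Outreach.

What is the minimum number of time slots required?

2

Safety and Outreach conflict, so at least 2 time slots are needed.
Using 2 time slots: Budget=2, Audit=2, Hiring=2, Design=1, Legal=2, Research=1, Planning=2, Ethics=1, Strategy=1, Safety=2, Outreach=1. No two conflicting committees share a time slot.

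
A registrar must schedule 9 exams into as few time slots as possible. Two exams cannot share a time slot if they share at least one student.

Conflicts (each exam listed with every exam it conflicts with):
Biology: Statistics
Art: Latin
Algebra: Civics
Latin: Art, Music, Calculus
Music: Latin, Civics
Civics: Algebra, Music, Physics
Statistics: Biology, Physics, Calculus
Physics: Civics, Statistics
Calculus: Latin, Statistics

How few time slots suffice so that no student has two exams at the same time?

2

Civics and Physics conflict, so at least 2 time slots are needed.
A valid assignment using 2 time slots: Biology=2, Art=2, Algebra=2, Latin=1, Music=2, Civics=1, Statistics=1, Physics=2, Calculus=2. No two conflicting exams share a time slot.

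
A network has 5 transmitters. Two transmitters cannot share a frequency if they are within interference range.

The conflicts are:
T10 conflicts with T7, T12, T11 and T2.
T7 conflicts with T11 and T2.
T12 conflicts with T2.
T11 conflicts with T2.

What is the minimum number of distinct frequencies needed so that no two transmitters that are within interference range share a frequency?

4

T10, T7, T11, T2 all conflict with each other, so at least 4 frequencies are needed.
4 frequencies suffice: frequency 1 → {T10}; frequency 2 → {T2}; frequency 3 → {T12, T11}; frequency 4 → {T7}. Every pair that conflicts lands in different frequencies.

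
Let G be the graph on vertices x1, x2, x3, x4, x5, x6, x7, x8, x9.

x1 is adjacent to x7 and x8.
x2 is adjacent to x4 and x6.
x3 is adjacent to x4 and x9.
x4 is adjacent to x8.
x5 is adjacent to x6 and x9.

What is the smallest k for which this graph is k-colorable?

x5 and x6 are adjacent, so at least 2 colors are needed.
2 colors suffice: color 1 → {x1, x4, x6, x9}; color 2 → {x2, x3, x5, x7, x8}. No two adjacent vertices share a color.

2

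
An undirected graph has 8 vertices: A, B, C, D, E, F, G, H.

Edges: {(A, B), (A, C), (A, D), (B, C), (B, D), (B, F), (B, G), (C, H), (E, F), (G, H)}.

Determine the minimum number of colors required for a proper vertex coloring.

3

A, B, D are pairwise adjacent, so at least 3 colors are needed.
3 colors suffice: color 1 → {B, E, H}; color 2 → {C, D, F, G}; color 3 → {A}. Every edge joins two different colors.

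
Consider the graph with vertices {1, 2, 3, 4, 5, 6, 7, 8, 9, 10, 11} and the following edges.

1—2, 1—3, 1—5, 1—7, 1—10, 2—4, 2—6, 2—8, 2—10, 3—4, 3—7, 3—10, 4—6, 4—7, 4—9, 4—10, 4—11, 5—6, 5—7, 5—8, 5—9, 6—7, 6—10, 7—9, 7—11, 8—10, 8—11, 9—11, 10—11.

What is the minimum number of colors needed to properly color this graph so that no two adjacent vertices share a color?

4

2, 4, 6, 10 are pairwise adjacent (a clique of size 4), so at least 4 colors are needed.
4 colors suffice: 1=a, 2=d, 3=c, 4=a, 5=d, 6=c, 7=b, 8=a, 9=c, 10=b, 11=d. Each edge has distinct colors on its endpoints.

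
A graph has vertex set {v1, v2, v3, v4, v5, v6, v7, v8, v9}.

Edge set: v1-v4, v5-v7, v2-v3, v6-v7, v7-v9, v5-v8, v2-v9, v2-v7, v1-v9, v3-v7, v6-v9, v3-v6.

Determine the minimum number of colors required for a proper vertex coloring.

v2, v7, v9 form a triangle, so at least 3 colors are needed.
3 colors suffice: v1=1, v2=3, v3=2, v4=2, v5=2, v6=3, v7=1, v8=1, v9=2. No two adjacent vertices share a color.

3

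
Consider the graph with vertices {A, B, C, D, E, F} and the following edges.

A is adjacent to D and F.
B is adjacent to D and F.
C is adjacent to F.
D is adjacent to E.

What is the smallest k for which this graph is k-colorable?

2

B and D are adjacent, so at least 2 colors are needed.
2 colors suffice: color 1 → {D, F}; color 2 → {A, B, C, E}. Every edge joins two different colors.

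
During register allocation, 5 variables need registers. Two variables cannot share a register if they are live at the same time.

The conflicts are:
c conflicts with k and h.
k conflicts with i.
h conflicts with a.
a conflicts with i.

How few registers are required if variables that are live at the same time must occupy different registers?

The cycle k-c-h-a-i-k has odd length 5, so it cannot be 2-colored; at least 3 registers are needed.
3 registers suffice: register 1 → {h, i}; register 2 → {c, a}; register 3 → {k}. No two conflicting variables share a register.

3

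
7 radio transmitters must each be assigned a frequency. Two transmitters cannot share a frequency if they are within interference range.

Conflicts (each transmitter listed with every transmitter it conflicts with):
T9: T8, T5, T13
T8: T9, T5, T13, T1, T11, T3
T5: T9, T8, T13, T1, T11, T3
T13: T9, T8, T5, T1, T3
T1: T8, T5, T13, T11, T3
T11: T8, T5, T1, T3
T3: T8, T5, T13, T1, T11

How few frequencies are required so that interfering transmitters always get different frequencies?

5

T8, T5, T1, T11, T3 are mutually in conflict, so at least 5 frequencies are needed.
A valid assignment using 5 frequencies: T9=3, T8=2, T5=1, T13=4, T1=5, T11=4, T3=3. Each listed conflict is separated.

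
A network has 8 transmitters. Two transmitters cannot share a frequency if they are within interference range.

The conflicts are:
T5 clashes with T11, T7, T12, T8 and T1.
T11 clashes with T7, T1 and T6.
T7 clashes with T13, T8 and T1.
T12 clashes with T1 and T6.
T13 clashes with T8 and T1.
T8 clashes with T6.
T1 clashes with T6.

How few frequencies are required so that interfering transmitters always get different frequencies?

4

T5, T11, T7, T1 all conflict with each other, so at least 4 frequencies are needed.
4 frequencies suffice: frequency 1 → {T8, T1}; frequency 2 → {T7, T6}; frequency 3 → {T5, T13}; frequency 4 → {T11, T12}. Each listed conflict is separated.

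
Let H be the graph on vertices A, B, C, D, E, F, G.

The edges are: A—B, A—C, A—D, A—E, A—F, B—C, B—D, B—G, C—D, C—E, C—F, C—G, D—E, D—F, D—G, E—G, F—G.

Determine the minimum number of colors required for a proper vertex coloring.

4

C, D, F, G are mutually adjacent (a clique of size 4), so at least 4 colors are needed.
4 colors suffice: color red → {D}; color blue → {C}; color green → {A, G}; color yellow → {B, E, F}. Every edge joins two different colors.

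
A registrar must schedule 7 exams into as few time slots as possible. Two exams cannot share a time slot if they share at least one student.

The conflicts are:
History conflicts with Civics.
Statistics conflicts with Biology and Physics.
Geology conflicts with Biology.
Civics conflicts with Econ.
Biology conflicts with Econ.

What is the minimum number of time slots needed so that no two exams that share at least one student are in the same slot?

2

History and Civics conflict, so at least 2 time slots are needed.
2 time slots suffice: History=2, Statistics=2, Geology=2, Civics=1, Biology=1, Physics=1, Econ=2. Every pair that conflicts lands in different time slots.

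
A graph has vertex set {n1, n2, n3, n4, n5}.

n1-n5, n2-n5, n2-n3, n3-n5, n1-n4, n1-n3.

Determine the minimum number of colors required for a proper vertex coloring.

n1, n3, n5 are mutually adjacent, so at least 3 colors are needed.
3 colors suffice: n1=green, n2=green, n3=red, n4=red, n5=blue. Each edge has distinct colors on its endpoints.

3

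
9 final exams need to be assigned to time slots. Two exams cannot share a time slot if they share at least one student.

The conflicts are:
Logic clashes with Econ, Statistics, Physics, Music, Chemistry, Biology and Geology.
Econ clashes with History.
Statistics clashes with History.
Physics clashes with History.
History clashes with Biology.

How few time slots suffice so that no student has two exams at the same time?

Statistics and History conflict, so at least 2 time slots are needed.
2 time slots suffice: time slot 1 → {Logic, History}; time slot 2 → {Econ, Statistics, Physics, Music, Chemistry, Biology, Geology}. Every pair that conflicts lands in different time slots.

2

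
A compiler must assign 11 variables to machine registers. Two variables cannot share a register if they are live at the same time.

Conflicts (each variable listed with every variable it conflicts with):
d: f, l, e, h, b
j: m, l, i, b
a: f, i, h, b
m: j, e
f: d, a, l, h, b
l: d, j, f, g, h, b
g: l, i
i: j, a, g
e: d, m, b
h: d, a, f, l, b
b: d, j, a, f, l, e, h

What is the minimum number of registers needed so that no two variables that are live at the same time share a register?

d, f, l, h, b pairwise conflict, so at least 5 registers are needed.
5 registers suffice: d=5, j=3, a=2, m=1, f=3, l=2, g=3, i=1, e=2, h=4, b=1. Each listed conflict is separated.

5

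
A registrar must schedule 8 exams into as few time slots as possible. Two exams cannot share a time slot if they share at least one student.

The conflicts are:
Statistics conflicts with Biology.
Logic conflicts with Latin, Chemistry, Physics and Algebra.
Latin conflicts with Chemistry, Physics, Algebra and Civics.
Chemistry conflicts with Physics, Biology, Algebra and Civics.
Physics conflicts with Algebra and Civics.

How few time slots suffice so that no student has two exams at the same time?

Logic, Latin, Chemistry, Physics, Algebra pairwise conflict, so at least 5 time slots are needed.
5 time slots suffice: Statistics=1, Logic=4, Latin=3, Chemistry=1, Physics=2, Biology=2, Algebra=5, Civics=4. Each listed conflict is separated.

5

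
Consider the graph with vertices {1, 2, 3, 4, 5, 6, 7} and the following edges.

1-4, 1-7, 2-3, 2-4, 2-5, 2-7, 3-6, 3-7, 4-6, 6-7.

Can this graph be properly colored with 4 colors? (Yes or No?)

The chromatic number is 3. 2, 3, 7 are mutually adjacent, so at least 3 colors are needed.
3 colors suffice: 1=a, 2=a, 3=c, 4=b, 5=b, 6=a, 7=b.
Since 4 ≥ 3, a proper 4-coloring certainly exists.

Yes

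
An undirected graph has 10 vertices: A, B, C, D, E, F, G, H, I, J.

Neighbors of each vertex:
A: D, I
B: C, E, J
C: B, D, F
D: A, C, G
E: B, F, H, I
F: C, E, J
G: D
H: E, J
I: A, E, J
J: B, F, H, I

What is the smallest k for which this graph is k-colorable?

D and G are adjacent, so at least 2 colors are needed.
2 colors suffice: A=1, B=2, C=1, D=2, E=1, F=2, G=1, H=2, I=2, J=1. No two adjacent vertices share a color.

2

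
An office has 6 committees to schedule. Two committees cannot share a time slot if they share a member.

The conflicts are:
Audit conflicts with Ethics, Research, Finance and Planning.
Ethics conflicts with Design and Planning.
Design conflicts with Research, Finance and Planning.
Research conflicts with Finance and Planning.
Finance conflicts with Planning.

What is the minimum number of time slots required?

Design, Research, Finance, Planning are mutually in conflict, so at least 4 time slots are needed.
4 time slots suffice: time slot 1 → {Planning}; time slot 2 → {Audit, Design}; time slot 3 → {Ethics, Finance}; time slot 4 → {Research}. Each listed conflict is separated.

4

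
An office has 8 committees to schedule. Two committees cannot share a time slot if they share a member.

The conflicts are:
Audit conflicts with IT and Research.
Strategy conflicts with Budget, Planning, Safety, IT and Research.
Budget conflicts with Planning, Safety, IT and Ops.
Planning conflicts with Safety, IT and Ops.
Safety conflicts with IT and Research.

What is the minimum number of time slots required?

5

Strategy, Budget, Planning, Safety, IT all conflict with each other, so at least 5 time slots are needed.
5 time slots suffice: time slot 1 → {IT, Research, Ops}; time slot 2 → {Audit, Safety}; time slot 3 → {Budget}; time slot 4 → {Planning}; time slot 5 → {Strategy}. No two conflicting committees share a time slot.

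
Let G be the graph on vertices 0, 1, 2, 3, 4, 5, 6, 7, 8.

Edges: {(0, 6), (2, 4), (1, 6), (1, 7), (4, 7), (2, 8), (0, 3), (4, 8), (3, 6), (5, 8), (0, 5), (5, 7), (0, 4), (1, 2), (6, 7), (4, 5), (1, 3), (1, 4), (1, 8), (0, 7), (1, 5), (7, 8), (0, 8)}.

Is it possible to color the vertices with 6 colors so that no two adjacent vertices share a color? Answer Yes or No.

Yes

The chromatic number is 5. 0, 4, 5, 7, 8 are mutually adjacent (a clique of size 5), so at least 5 colors are needed.
5 colors suffice: color a → {0, 1}; color b → {2, 3, 7}; color c → {4, 6}; color d → {8}; color e → {5}.
Since 6 ≥ 5, a proper 6-coloring certainly exists.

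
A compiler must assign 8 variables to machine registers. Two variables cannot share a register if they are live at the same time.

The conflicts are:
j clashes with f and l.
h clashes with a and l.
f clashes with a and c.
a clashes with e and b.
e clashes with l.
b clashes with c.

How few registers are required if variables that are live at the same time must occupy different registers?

The cycle a-f-j-l-h-a has odd length 5, so it cannot be 2-colored; at least 3 registers are needed.
Using 3 registers: j=3, h=2, f=2, a=1, e=2, b=2, l=1, c=1. No two conflicting variables share a register.

3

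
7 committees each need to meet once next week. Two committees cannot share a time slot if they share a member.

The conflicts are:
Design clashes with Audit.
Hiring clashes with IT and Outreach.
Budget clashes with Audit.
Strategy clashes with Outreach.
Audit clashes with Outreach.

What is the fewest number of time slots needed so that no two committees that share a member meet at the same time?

Strategy and Outreach conflict, so at least 2 time slots are needed.
2 time slots suffice: time slot 1 → {Design, Budget, IT, Outreach}; time slot 2 → {Hiring, Strategy, Audit}. Each listed conflict is separated.

2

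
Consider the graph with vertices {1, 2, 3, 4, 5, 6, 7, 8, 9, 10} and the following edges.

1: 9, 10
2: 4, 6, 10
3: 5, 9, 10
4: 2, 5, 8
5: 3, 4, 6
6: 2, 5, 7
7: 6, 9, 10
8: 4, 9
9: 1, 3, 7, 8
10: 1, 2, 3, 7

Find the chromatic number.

3

The cycle 7-6-5-3-10-7 has odd length 5, so it cannot be 2-colored; at least 3 colors are needed.
One proper 3-coloring: 1=b, 2=b, 3=b, 4=c, 5=a, 6=c, 7=b, 8=b, 9=a, 10=a. Every edge joins two different colors.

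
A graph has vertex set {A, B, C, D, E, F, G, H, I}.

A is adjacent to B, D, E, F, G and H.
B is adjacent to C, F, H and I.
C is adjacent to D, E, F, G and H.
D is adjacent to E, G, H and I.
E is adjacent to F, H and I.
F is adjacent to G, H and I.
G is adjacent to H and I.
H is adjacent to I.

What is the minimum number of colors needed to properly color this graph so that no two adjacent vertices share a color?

4

C, D, E, H are mutually adjacent (a clique of size 4), so at least 4 colors are needed.
A valid assignment using 4 colors: A=4, B=3, C=4, D=2, E=3, F=2, G=3, H=1, I=4. Each edge has distinct colors on its endpoints.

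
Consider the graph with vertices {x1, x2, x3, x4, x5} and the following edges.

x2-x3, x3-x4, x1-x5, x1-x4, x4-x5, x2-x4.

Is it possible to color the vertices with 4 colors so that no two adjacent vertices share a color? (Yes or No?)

The chromatic number is 3. x1, x4, x5 form a triangle, so at least 3 colors are needed.
3 colors suffice: x1=2, x2=3, x3=2, x4=1, x5=3.
Since 4 ≥ 3, a proper 4-coloring certainly exists.

Yes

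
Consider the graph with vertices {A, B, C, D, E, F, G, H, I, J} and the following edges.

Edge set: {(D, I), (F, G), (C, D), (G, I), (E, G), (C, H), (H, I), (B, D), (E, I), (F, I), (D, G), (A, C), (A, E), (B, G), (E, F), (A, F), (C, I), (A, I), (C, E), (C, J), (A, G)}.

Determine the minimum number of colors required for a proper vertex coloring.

5

A, E, F, G, I form a clique, so at least 5 colors are needed.
5 colors suffice: color 1 → {B, I, J}; color 2 → {C, G}; color 3 → {A, D, H}; color 4 → {E}; color 5 → {F}. Every edge joins two different colors.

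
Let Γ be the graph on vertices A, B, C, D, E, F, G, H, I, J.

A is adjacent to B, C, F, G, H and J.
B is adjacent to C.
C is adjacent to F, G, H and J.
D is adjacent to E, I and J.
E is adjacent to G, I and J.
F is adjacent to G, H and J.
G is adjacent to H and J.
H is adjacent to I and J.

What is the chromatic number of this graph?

6

A, C, F, G, H, J are mutually adjacent (a clique of size 6), so at least 6 colors are needed.
6 colors suffice: color 1 → {B, I, J}; color 2 → {C, E}; color 3 → {D, H}; color 4 → {A}; color 5 → {G}; color 6 → {F}. Every edge joins two different colors.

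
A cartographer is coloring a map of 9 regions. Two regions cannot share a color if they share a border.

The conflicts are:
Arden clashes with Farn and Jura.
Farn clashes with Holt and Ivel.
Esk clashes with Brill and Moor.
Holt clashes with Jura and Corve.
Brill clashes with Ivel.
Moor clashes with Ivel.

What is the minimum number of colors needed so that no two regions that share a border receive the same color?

Esk and Brill conflict, so at least 2 colors are needed.
2 colors suffice: Arden=1, Farn=2, Esk=1, Holt=1, Jura=2, Brill=2, Moor=2, Ivel=1, Corve=2. No two conflicting regions share a color.

2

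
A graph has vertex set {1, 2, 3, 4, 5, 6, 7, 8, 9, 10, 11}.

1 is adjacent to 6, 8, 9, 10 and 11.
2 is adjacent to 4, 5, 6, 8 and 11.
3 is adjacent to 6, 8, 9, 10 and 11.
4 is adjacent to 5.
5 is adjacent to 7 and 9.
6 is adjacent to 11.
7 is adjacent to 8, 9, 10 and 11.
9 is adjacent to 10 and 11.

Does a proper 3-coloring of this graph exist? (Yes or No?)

The chromatic number is 3. 3, 9, 10 are mutually adjacent, so at least 3 colors are needed.
One proper 3-coloring: 1=green, 2=green, 3=green, 4=red, 5=blue, 6=red, 7=green, 8=red, 9=red, 10=blue, 11=blue.
That is already a proper 3-coloring.

Yes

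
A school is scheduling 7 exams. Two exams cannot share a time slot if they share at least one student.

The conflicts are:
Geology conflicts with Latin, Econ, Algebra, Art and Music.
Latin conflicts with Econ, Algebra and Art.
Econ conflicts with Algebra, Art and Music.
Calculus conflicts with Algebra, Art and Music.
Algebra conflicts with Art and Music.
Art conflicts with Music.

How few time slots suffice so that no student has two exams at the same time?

Geology, Latin, Econ, Algebra, Art pairwise conflict, so at least 5 time slots are needed.
A valid assignment using 5 time slots: Geology=5, Latin=3, Econ=4, Calculus=4, Algebra=2, Art=1, Music=3. No two conflicting exams share a time slot.

5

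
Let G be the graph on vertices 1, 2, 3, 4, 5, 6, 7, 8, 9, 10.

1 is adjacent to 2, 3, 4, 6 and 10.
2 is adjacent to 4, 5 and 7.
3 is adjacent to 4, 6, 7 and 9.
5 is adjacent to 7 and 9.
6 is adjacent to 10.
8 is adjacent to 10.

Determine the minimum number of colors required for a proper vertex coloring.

3

1, 3, 6 are mutually adjacent, so at least 3 colors are needed.
3 colors suffice: 1=b, 2=a, 3=a, 4=c, 5=b, 6=c, 7=c, 8=b, 9=c, 10=a. Each edge has distinct colors on its endpoints.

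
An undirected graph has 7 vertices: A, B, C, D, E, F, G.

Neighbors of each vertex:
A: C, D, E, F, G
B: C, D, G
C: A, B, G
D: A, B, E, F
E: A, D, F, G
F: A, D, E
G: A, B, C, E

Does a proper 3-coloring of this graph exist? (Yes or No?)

No

A, D, E, F form a clique, so at least 4 colors are needed.
So 3 colors are not enough.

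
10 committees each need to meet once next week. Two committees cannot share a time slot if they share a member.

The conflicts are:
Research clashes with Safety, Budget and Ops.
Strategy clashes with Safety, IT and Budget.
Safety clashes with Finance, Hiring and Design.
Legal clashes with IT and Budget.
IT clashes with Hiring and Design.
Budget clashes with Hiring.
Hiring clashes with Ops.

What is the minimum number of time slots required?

2

Strategy and Safety conflict, so at least 2 time slots are needed.
2 time slots suffice: time slot 1 → {Safety, IT, Budget, Ops}; time slot 2 → {Research, Strategy, Legal, Finance, Hiring, Design}. Every pair that conflicts lands in different time slots.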